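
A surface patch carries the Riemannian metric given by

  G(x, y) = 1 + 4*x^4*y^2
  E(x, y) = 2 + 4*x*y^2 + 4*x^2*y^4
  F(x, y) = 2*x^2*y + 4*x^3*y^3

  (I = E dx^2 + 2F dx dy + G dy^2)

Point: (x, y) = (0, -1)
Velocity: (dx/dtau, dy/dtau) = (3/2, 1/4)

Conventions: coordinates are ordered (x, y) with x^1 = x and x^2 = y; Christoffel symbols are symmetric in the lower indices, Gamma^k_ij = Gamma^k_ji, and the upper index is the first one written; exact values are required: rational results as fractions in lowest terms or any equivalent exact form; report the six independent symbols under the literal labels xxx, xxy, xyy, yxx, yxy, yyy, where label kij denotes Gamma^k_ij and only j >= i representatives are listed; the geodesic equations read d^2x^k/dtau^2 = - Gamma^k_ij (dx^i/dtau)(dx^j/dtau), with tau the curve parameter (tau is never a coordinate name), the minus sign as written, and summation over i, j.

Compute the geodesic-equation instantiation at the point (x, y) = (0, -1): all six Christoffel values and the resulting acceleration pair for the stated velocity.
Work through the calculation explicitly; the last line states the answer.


E = 2, F = 0, G = 1 at the point
E_x = 4, E_y = 0, F_x = 0, F_y = 0, G_x = 0, G_y = 0
EG - F^2 = 2;  g^inv = (1/2) * [[1, 0], [0, 2]]
first-kind symbols [ij,l] = (1/2)(d_i g_jl + d_j g_il - d_l g_ij): [xx,x] = E_x/2 = 2, [xx,y] = F_x - E_y/2 = 0, [xy,x] = E_y/2 = 0, [xy,y] = G_x/2 = 0, [yy,x] = F_y - G_x/2 = 0, [yy,y] = G_y/2 = 0
Gamma^x_ij = (G*[ij,x] - F*[ij,y])/(EG - F^2), Gamma^y_ij = (E*[ij,y] - F*[ij,x])/(EG - F^2)
Gamma_xxx = 1, Gamma_xxy = 0, Gamma_xyy = 0, Gamma_yxx = 0, Gamma_yxy = 0, Gamma_yyy = 0
d^2x/dtau^2 = -(Gamma_xxx*(3/2)^2 + 2*Gamma_xxy*(3/2)*(1/4) + Gamma_xyy*(1/4)^2) = -9/4
d^2y/dtau^2 = -(Gamma_yxx*(3/2)^2 + 2*Gamma_yxy*(3/2)*(1/4) + Gamma_yyy*(1/4)^2) = 0

Answer: Gamma_xxx = 1, Gamma_xxy = 0, Gamma_xyy = 0, Gamma_yxx = 0, Gamma_yxy = 0, Gamma_yyy = 0; accelerations (d^2x/dtau^2, d^2y/dtau^2) = (-9/4, 0)


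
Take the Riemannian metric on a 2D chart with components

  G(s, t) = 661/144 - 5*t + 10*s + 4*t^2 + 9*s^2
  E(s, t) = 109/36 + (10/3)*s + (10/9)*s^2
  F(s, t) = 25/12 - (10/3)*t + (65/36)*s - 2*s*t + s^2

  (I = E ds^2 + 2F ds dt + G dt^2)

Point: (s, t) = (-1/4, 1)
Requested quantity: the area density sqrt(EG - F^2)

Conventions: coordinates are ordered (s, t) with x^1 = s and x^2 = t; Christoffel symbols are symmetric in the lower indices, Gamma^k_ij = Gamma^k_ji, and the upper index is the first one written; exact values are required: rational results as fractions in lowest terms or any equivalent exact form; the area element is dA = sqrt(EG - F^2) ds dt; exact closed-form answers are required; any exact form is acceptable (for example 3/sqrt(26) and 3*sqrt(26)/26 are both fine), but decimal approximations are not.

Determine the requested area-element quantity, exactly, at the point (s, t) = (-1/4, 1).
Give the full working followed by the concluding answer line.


E = 163/72, F = -41/36, G = 119/72; EG - F^2 = 12673/5184

Answer: sqrt(EG - F^2) = sqrt(12673)/72


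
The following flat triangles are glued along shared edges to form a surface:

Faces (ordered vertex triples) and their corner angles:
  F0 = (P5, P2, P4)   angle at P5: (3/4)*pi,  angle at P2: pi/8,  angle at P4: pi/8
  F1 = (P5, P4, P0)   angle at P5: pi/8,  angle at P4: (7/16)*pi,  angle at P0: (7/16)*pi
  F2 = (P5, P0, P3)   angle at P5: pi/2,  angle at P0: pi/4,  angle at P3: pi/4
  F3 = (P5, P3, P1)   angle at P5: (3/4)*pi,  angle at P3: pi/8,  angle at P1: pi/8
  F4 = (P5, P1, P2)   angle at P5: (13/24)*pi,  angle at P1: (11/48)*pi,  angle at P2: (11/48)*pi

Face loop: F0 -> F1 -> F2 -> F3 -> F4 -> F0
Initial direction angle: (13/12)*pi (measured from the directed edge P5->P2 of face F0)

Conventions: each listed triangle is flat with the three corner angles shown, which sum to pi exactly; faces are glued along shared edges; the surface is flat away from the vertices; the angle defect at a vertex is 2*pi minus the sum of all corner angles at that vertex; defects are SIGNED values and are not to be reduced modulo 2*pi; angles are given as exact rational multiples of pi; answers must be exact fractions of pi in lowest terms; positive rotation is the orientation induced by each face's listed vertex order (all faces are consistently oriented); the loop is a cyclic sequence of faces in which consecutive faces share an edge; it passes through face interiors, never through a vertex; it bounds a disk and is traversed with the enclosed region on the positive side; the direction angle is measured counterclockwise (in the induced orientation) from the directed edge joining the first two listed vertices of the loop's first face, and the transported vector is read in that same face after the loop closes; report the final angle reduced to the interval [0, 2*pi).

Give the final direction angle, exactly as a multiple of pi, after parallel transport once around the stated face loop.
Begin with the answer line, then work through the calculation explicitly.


Answer: final direction angle = (5/12)*pi

enclosed vertex P5: corner angles sum to (8/3)*pi, defect = 2*pi - (8/3)*pi = (-2/3)*pi
holonomy = initial angle + sum of enclosed defects (mod 2*pi), positive in the induced orientation
final angle = (13/12)*pi - (2/3)*pi = (5/12)*pi (mod 2*pi)


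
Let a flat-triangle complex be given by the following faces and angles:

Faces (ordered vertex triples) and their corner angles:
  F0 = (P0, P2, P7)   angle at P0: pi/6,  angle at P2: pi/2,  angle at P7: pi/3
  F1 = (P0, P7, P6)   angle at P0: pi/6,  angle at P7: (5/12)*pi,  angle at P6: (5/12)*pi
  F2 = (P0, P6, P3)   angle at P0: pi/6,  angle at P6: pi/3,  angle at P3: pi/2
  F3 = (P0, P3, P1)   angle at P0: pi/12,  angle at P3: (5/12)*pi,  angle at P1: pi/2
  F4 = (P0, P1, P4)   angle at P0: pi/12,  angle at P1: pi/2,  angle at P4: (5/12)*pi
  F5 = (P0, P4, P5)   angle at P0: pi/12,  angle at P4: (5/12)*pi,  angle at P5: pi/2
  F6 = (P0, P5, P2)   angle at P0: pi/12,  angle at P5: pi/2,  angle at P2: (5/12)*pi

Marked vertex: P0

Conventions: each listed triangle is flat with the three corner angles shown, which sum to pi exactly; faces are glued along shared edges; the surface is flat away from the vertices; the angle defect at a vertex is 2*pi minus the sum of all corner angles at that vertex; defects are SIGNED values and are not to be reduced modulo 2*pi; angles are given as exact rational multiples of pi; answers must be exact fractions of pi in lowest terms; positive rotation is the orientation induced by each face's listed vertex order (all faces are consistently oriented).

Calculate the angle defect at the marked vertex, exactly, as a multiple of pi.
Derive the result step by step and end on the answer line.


Sum of corner angles at P0: (5/6)*pi
defect = 2*pi - (5/6)*pi

Answer: defect(P0) = (7/6)*pi


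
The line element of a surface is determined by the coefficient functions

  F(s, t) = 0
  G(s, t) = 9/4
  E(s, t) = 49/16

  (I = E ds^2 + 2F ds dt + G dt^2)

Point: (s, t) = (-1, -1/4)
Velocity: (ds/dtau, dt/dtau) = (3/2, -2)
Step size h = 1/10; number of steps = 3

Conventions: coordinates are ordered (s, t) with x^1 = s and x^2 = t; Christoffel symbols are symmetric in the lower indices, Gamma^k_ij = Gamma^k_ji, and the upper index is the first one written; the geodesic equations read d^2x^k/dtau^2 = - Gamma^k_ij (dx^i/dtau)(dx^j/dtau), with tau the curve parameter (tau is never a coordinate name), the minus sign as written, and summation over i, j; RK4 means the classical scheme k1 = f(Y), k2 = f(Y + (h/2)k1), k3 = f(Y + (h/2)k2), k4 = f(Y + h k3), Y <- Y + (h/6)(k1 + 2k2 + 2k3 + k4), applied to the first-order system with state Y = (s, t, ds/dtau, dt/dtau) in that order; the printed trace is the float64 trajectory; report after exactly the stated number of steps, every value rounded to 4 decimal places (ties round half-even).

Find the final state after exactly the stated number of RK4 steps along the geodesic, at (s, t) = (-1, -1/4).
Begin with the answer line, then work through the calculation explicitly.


Answer: s = -0.5500, t = -0.8500, ds/dtau = 1.5000, dt/dtau = -2.0000

f(Y) = (ds/dtau, dt/dtau, -Gamma^s_ij Y'^i Y'^j, -Gamma^t_ij Y'^i Y'^j) with the Gammas evaluated at the stage position; h = 0.100000; intermediate values shown to 6 dp
step 0: s = -1.0000, t = -0.2500, ds/dtau = 1.5000, dt/dtau = -2.0000
step 1:
  k1: at (s, t) = (-1.000000, -0.250000), (ds/dtau, dt/dtau) = (1.500000, -2.000000); Gamma_sss = 0.000000, Gamma_sst = 0.000000, Gamma_stt = 0.000000, Gamma_tss = 0.000000, Gamma_tst = 0.000000, Gamma_ttt = 0.000000; k1 = (1.500000, -2.000000, 0.000000, 0.000000)
  k2: at (s, t) = (-0.925000, -0.350000), (ds/dtau, dt/dtau) = (1.500000, -2.000000); Gamma_sss = 0.000000, Gamma_sst = 0.000000, Gamma_stt = 0.000000, Gamma_tss = 0.000000, Gamma_tst = 0.000000, Gamma_ttt = 0.000000; k2 = (1.500000, -2.000000, 0.000000, 0.000000)
  k3: at (s, t) = (-0.925000, -0.350000), (ds/dtau, dt/dtau) = (1.500000, -2.000000); Gamma_sss = 0.000000, Gamma_sst = 0.000000, Gamma_stt = 0.000000, Gamma_tss = 0.000000, Gamma_tst = 0.000000, Gamma_ttt = 0.000000; k3 = (1.500000, -2.000000, 0.000000, 0.000000)
  k4: at (s, t) = (-0.850000, -0.450000), (ds/dtau, dt/dtau) = (1.500000, -2.000000); Gamma_sss = 0.000000, Gamma_sst = 0.000000, Gamma_stt = 0.000000, Gamma_tss = 0.000000, Gamma_tst = 0.000000, Gamma_ttt = 0.000000; k4 = (1.500000, -2.000000, 0.000000, 0.000000)
  Y <- Y + (h/6)(k1 + 2k2 + 2k3 + k4): s = -0.8500, t = -0.4500, ds/dtau = 1.5000, dt/dtau = -2.0000
step 2:
  k1: at (s, t) = (-0.850000, -0.450000), (ds/dtau, dt/dtau) = (1.500000, -2.000000); Gamma_sss = 0.000000, Gamma_sst = 0.000000, Gamma_stt = 0.000000, Gamma_tss = 0.000000, Gamma_tst = 0.000000, Gamma_ttt = 0.000000; k1 = (1.500000, -2.000000, 0.000000, 0.000000)
  k2: at (s, t) = (-0.775000, -0.550000), (ds/dtau, dt/dtau) = (1.500000, -2.000000); Gamma_sss = 0.000000, Gamma_sst = 0.000000, Gamma_stt = 0.000000, Gamma_tss = 0.000000, Gamma_tst = 0.000000, Gamma_ttt = 0.000000; k2 = (1.500000, -2.000000, 0.000000, 0.000000)
  k3: at (s, t) = (-0.775000, -0.550000), (ds/dtau, dt/dtau) = (1.500000, -2.000000); Gamma_sss = 0.000000, Gamma_sst = 0.000000, Gamma_stt = 0.000000, Gamma_tss = 0.000000, Gamma_tst = 0.000000, Gamma_ttt = 0.000000; k3 = (1.500000, -2.000000, 0.000000, 0.000000)
  k4: at (s, t) = (-0.700000, -0.650000), (ds/dtau, dt/dtau) = (1.500000, -2.000000); Gamma_sss = 0.000000, Gamma_sst = 0.000000, Gamma_stt = 0.000000, Gamma_tss = 0.000000, Gamma_tst = 0.000000, Gamma_ttt = 0.000000; k4 = (1.500000, -2.000000, 0.000000, 0.000000)
  Y <- Y + (h/6)(k1 + 2k2 + 2k3 + k4): s = -0.7000, t = -0.6500, ds/dtau = 1.5000, dt/dtau = -2.0000
step 3:
  k1: at (s, t) = (-0.700000, -0.650000), (ds/dtau, dt/dtau) = (1.500000, -2.000000); Gamma_sss = 0.000000, Gamma_sst = 0.000000, Gamma_stt = 0.000000, Gamma_tss = 0.000000, Gamma_tst = 0.000000, Gamma_ttt = 0.000000; k1 = (1.500000, -2.000000, 0.000000, 0.000000)
  k2: at (s, t) = (-0.625000, -0.750000), (ds/dtau, dt/dtau) = (1.500000, -2.000000); Gamma_sss = 0.000000, Gamma_sst = 0.000000, Gamma_stt = 0.000000, Gamma_tss = 0.000000, Gamma_tst = 0.000000, Gamma_ttt = 0.000000; k2 = (1.500000, -2.000000, 0.000000, 0.000000)
  k3: at (s, t) = (-0.625000, -0.750000), (ds/dtau, dt/dtau) = (1.500000, -2.000000); Gamma_sss = 0.000000, Gamma_sst = 0.000000, Gamma_stt = 0.000000, Gamma_tss = 0.000000, Gamma_tst = 0.000000, Gamma_ttt = 0.000000; k3 = (1.500000, -2.000000, 0.000000, 0.000000)
  k4: at (s, t) = (-0.550000, -0.850000), (ds/dtau, dt/dtau) = (1.500000, -2.000000); Gamma_sss = 0.000000, Gamma_sst = 0.000000, Gamma_stt = 0.000000, Gamma_tss = 0.000000, Gamma_tst = 0.000000, Gamma_ttt = 0.000000; k4 = (1.500000, -2.000000, 0.000000, 0.000000)
  Y <- Y + (h/6)(k1 + 2k2 + 2k3 + k4): s = -0.5500, t = -0.8500, ds/dtau = 1.5000, dt/dtau = -2.0000


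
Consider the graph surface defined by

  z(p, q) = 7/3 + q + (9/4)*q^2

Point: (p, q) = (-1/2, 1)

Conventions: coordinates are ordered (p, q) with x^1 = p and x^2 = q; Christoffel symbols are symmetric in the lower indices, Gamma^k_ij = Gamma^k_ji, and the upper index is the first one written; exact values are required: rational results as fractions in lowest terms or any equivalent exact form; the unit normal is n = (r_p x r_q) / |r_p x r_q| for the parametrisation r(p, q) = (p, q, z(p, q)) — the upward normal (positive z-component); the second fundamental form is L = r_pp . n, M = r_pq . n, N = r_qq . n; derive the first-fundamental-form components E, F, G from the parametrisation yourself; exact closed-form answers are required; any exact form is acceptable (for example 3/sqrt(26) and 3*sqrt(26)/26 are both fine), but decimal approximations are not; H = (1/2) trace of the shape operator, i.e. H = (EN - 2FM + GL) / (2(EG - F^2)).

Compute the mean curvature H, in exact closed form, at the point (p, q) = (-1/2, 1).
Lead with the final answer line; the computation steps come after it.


Answer: H = 18*sqrt(5)/3125

z_p = 0, z_q = 11/2, z_pp = 0, z_pq = 0, z_qq = 9/2
E = 1, F = 0, G = 125/4; answer radicand W^2 = 125/4
unnormalised second-form numerators: l = 0, m = 0, n = 9/2; L = l/sqrt(125/4), and similarly M = m/sqrt(W^2), N = n/sqrt(W^2)
H = (E*n - 2*F*m + G*l) / (2*(EG - F^2)*sqrt(W^2)); E*n - 2*F*m + G*l = 9/2, EG - F^2 = 125/4, so H = (9/125)/sqrt(125/4)


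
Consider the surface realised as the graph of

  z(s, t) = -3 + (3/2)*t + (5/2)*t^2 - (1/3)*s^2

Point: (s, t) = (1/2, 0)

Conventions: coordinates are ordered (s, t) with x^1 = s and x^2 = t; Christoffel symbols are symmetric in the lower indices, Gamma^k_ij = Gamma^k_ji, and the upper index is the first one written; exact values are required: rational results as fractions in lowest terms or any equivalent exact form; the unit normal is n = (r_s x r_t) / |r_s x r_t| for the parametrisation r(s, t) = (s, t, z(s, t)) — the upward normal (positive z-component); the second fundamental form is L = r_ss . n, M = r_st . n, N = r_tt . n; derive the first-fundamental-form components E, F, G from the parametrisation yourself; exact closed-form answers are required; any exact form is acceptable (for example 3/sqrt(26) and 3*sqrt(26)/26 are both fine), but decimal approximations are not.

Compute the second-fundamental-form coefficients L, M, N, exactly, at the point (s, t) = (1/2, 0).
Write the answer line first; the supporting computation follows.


Answer: L = -4/11, M = 0, N = 30/11

z_s = -1/3, z_t = 3/2, z_ss = -2/3, z_st = 0, z_tt = 5
E = 10/9, F = -1/2, G = 13/4; answer radicand W^2 = 121/36
unnormalised second-form numerators: l = -2/3, m = 0, n = 5; L = l/sqrt(121/36), and similarly M = m/sqrt(W^2), N = n/sqrt(W^2)


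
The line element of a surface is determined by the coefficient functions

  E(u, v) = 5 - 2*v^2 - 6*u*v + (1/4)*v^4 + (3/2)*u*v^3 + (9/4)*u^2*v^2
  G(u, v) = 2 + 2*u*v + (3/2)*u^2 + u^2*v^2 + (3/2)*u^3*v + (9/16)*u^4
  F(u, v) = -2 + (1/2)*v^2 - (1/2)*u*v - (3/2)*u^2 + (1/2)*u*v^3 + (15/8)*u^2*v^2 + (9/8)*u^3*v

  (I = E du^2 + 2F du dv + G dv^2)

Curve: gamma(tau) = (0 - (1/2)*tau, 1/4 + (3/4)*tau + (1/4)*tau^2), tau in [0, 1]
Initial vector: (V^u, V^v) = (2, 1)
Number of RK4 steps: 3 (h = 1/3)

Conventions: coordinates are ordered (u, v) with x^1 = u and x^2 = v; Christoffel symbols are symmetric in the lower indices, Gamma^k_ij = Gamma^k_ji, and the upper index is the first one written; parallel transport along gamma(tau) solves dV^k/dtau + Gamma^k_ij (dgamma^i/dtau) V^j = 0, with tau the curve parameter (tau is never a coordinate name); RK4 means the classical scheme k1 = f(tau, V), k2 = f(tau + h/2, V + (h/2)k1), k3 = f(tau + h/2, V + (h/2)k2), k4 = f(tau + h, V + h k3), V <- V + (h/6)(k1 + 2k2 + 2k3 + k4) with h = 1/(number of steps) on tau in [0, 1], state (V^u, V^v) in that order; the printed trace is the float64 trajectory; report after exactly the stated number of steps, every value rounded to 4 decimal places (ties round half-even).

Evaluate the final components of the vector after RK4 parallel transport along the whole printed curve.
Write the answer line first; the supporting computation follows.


Answer: V^u = 1.7154, V^v = 1.1081

gamma'(tau) = (-1/2, 3/4 + (1/2)*tau); f(tau, V)^k = -Gamma^k_ij(gamma(tau)) gamma'^i(tau) V^j; h = 1/3; intermediate values shown to 6 dp
curve data and Christoffel symbols at the stage parameters:
  tau = 0.000000: gamma = (0.000000, 0.250000), gamma' = (-0.500000, 0.750000); Gamma_uuu = -0.125644, Gamma_uuv = -0.083763, Gamma_uvv = 0.000000, Gamma_vuu = 0.063819, Gamma_vuv = 0.042546, Gamma_vvv = 0.000000
  tau = 0.166667: gamma = (-0.083333, 0.381944), gamma' = (-0.500000, 0.833333); Gamma_uuu = -0.193490, Gamma_uuv = -0.086777, Gamma_uvv = 0.028144, Gamma_vuu = 0.095371, Gamma_vuv = 0.042773, Gamma_vvv = -0.013872
  tau = 0.333333: gamma = (-0.166667, 0.527778), gamma' = (-0.500000, 0.916667); Gamma_uuu = -0.270080, Gamma_uuv = -0.094765, Gamma_uvv = 0.056859, Gamma_vuu = 0.126438, Gamma_vuv = 0.044364, Gamma_vvv = -0.026619
  tau = 0.500000: gamma = (-0.250000, 0.687500), gamma' = (-0.500000, 1.000000); Gamma_uuu = -0.356228, Gamma_uuv = -0.107948, Gamma_uvv = 0.086358, Gamma_vuu = 0.154193, Gamma_vuv = 0.046725, Gamma_vvv = -0.037380
  tau = 0.666667: gamma = (-0.333333, 0.861111), gamma' = (-0.500000, 1.083333); Gamma_uuu = -0.452720, Gamma_uuv = -0.126567, Gamma_uvv = 0.116831, Gamma_vuu = 0.175017, Gamma_vuv = 0.048929, Gamma_vvv = -0.045166
  tau = 0.833333: gamma = (-0.416667, 1.048611), gamma' = (-0.500000, 1.166667); Gamma_uuu = -0.559998, Gamma_uuv = -0.150816, Gamma_uvv = 0.148344, Gamma_vuu = 0.184385, Gamma_vuv = 0.049658, Gamma_vvv = -0.048844
  tau = 1.000000: gamma = (-0.500000, 1.250000), gamma' = (-0.500000, 1.250000); Gamma_uuu = -0.677689, Gamma_uuv = -0.180717, Gamma_uvv = 0.180717, Gamma_vuu = 0.176788, Gamma_vuv = 0.047144, Gamma_vvv = -0.047144
step 0: V^u = 2.0000, V^v = 1.0000
step 1: k1 = (-0.041881, 0.021273), k2 = (-0.115770, 0.057063), k3 = (-0.115868, 0.057111), k4 = (-0.195881, 0.091702); V <- V + (h/6)(k1 + 2k2 + 2k3 + k4): V^u = 1.9611, V^v = 1.0190
step 2: k1 = (-0.195858, 0.091691), k2 = (-0.280447, 0.121392), k3 = (-0.280152, 0.121264), k4 = (-0.367806, 0.142190); V <- V + (h/6)(k1 + 2k2 + 2k3 + k4): V^u = 1.8675, V^v = 1.0589
step 3: k1 = (-0.367698, 0.142148), k2 = (-0.456928, 0.150448), k3 = (-0.455725, 0.150052), k4 = (-0.544473, 0.142036); V <- V + (h/6)(k1 + 2k2 + 2k3 + k4): V^u = 1.7154, V^v = 1.1081


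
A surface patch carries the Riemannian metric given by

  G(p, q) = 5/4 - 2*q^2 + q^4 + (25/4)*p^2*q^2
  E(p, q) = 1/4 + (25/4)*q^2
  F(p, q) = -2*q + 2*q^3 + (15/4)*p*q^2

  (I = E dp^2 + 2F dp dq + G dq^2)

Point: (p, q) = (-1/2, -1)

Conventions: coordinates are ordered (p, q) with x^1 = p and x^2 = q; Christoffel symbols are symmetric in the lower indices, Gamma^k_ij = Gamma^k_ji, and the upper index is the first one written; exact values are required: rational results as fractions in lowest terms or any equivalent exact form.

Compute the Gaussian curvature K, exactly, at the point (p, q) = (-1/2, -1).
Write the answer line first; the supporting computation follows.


Answer: K = -246320/279841

E = 13/2, F = -15/8, G = 29/16, EG - F^2 = 529/64 at the point
E_p = 0, E_q = -25/2, F_p = 15/4, F_q = 31/4, G_p = -25/4, G_q = -25/8
E_qq = 25/2, F_pq = -15/2, G_pp = 25/2
The intrinsic route: Brioschi's K = (det M1 - det M2)/(EG - F^2)^2.
M1 = [[-E_qq/2 + F_pq - G_pp/2, E_p/2, F_p - E_q/2], [F_q - G_p/2, E, F], [G_q/2, F, G]] = [[-20, 0, 10], [87/8, 13/2, -15/8], [-25/16, -15/8, 29/16]]; det M1 = -8565/32
M2 = [[0, E_q/2, G_p/2], [E_q/2, E, F], [G_p/2, F, G]] = [[0, -25/4, -25/8], [-25/4, 13/2, -15/8], [-25/8, -15/8, 29/16]]; det M2 = -53125/256
det M1 - det M2 = -15395/256; K = -15395/256 / (529/64)^2 = -246320/279841


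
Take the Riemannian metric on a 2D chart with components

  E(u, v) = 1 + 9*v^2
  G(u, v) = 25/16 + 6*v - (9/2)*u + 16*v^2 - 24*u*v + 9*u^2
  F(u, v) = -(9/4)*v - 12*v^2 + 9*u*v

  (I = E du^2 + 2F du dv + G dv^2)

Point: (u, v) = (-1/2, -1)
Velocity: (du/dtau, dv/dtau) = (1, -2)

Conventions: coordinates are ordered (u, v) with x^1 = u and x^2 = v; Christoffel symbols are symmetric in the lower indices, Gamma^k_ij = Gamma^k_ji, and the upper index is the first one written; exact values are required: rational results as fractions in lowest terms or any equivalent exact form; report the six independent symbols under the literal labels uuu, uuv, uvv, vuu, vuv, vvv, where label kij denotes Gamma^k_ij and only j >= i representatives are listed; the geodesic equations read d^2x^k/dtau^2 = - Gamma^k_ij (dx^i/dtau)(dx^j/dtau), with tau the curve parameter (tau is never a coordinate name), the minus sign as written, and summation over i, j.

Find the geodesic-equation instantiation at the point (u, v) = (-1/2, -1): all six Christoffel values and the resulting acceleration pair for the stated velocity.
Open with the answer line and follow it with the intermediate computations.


Answer: Gamma_uuu = 0, Gamma_uuv = -144/209, Gamma_uvv = 192/209, Gamma_vuu = 0, Gamma_vuv = 84/209, Gamma_vvv = -112/209; accelerations (d^2u/dtau^2, d^2v/dtau^2) = (-1344/209, 784/209)

E = 10, F = -21/4, G = 65/16 at the point
E_u = 0, E_v = -18, F_u = -9, F_v = 69/4, G_u = 21/2, G_v = -14
EG - F^2 = 209/16;  g^inv = (16/209) * [[65/16, 21/4], [21/4, 10]]
first-kind symbols [ij,l] = (1/2)(d_i g_jl + d_j g_il - d_l g_ij): [uu,u] = E_u/2 = 0, [uu,v] = F_u - E_v/2 = 0, [uv,u] = E_v/2 = -9, [uv,v] = G_u/2 = 21/4, [vv,u] = F_v - G_u/2 = 12, [vv,v] = G_v/2 = -7
Gamma^u_ij = (G*[ij,u] - F*[ij,v])/(EG - F^2), Gamma^v_ij = (E*[ij,v] - F*[ij,u])/(EG - F^2)
Gamma_uuu = 0, Gamma_uuv = -144/209, Gamma_uvv = 192/209, Gamma_vuu = 0, Gamma_vuv = 84/209, Gamma_vvv = -112/209
d^2u/dtau^2 = -(Gamma_uuu*(1)^2 + 2*Gamma_uuv*(1)*(-2) + Gamma_uvv*(-2)^2) = -1344/209
d^2v/dtau^2 = -(Gamma_vuu*(1)^2 + 2*Gamma_vuv*(1)*(-2) + Gamma_vvv*(-2)^2) = 784/209


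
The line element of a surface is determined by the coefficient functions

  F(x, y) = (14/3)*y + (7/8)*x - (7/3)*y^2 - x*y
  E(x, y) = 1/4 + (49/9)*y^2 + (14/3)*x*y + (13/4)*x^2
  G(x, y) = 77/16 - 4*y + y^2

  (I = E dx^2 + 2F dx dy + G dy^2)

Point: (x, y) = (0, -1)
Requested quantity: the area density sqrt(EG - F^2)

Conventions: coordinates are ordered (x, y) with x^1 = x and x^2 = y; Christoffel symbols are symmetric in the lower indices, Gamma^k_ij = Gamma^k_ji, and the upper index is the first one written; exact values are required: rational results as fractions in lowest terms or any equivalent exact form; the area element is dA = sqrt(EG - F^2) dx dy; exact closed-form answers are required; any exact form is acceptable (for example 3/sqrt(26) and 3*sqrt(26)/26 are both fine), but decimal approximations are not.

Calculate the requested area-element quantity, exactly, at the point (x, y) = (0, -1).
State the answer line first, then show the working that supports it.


Answer: sqrt(EG - F^2) = sqrt(3961)/24

E = 205/36, F = -7, G = 157/16; EG - F^2 = 3961/576


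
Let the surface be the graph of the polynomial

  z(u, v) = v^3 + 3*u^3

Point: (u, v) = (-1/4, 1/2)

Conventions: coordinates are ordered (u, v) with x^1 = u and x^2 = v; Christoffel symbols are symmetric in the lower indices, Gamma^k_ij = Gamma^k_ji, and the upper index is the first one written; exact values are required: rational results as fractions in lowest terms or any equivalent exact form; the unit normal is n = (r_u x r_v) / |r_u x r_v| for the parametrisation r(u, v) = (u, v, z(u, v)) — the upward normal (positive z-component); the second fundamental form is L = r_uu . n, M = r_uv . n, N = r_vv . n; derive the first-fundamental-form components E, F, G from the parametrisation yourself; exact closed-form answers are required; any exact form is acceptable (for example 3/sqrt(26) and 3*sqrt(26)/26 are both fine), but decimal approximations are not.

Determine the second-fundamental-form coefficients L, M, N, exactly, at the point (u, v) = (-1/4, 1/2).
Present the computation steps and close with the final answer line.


z_u = 9/16, z_v = 3/4, z_uu = -9/2, z_uv = 0, z_vv = 3
E = 337/256, F = 27/64, G = 25/16; answer radicand W^2 = 481/256
unnormalised second-form numerators: l = -9/2, m = 0, n = 3; L = l/sqrt(481/256), and similarly M = m/sqrt(W^2), N = n/sqrt(W^2)

Answer: L = -72*sqrt(481)/481, M = 0, N = 48*sqrt(481)/481


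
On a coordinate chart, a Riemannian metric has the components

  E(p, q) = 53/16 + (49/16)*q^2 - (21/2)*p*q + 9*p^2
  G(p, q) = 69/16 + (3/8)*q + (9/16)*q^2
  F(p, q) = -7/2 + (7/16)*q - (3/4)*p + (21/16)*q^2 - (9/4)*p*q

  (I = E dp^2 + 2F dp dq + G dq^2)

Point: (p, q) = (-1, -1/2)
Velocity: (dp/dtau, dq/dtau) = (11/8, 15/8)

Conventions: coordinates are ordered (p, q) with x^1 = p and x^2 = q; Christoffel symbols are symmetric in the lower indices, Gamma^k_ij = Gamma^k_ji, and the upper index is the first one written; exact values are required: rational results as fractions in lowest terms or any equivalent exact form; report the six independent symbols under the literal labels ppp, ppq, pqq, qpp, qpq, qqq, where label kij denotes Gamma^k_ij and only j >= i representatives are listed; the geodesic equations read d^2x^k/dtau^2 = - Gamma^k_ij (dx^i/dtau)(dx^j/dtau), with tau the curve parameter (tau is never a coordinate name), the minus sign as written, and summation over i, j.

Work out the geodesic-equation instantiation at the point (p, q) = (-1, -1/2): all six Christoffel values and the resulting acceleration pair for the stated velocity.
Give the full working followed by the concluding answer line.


E = 501/64, F = -241/64, G = 273/64 at the point
E_p = -51/4, E_q = 119/16, F_p = 3/8, F_q = 11/8, G_p = 0, G_q = -3/16
EG - F^2 = 19673/1024;  g^inv = (1024/19673) * [[273/64, 241/64], [241/64, 501/64]]
first-kind symbols [ij,l] = (1/2)(d_i g_jl + d_j g_il - d_l g_ij): [pp,p] = E_p/2 = -51/8, [pp,q] = F_p - E_q/2 = -107/32, [pq,p] = E_q/2 = 119/32, [pq,q] = G_p/2 = 0, [qq,p] = F_q - G_p/2 = 11/8, [qq,q] = G_q/2 = -3/32
Gamma^p_ij = (G*[ij,p] - F*[ij,q])/(EG - F^2), Gamma^q_ij = (E*[ij,q] - F*[ij,p])/(EG - F^2)
Gamma_ppp = -81479/39346, Gamma_ppq = 32487/39346, Gamma_pqq = 11289/39346, Gamma_qpp = -102771/39346, Gamma_qpq = 28679/39346, Gamma_qqq = 9101/39346
d^2p/dtau^2 = -(Gamma_ppp*(11/8)^2 + 2*Gamma_ppq*(11/8)*(15/8) + Gamma_pqq*(15/8)^2) = -212611/157384
d^2q/dtau^2 = -(Gamma_qpp*(11/8)^2 + 2*Gamma_qpq*(11/8)*(15/8) + Gamma_qqq*(15/8)^2) = 115437/314768

Answer: Gamma_ppp = -81479/39346, Gamma_ppq = 32487/39346, Gamma_pqq = 11289/39346, Gamma_qpp = -102771/39346, Gamma_qpq = 28679/39346, Gamma_qqq = 9101/39346; accelerations (d^2p/dtau^2, d^2q/dtau^2) = (-212611/157384, 115437/314768)


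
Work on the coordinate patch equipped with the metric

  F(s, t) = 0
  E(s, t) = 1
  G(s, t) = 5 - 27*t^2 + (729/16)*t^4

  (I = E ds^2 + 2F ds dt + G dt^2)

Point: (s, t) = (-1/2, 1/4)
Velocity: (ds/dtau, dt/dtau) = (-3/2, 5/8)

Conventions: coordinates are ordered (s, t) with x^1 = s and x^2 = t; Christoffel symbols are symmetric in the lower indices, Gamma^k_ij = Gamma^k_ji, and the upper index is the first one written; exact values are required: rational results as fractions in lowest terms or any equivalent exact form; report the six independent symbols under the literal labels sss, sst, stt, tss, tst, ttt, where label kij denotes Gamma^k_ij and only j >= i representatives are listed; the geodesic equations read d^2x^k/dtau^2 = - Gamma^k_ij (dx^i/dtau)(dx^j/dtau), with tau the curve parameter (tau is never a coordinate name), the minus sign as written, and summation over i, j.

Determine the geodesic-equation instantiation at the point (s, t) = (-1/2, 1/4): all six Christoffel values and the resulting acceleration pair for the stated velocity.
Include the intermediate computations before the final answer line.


E = 1, F = 0, G = 14297/4096 at the point
E_s = 0, E_t = 0, F_s = 0, F_t = 0, G_s = 0, G_t = -2727/256
EG - F^2 = 14297/4096;  g^inv = (4096/14297) * [[14297/4096, 0], [0, 1]]
first-kind symbols [ij,l] = (1/2)(d_i g_jl + d_j g_il - d_l g_ij): [ss,s] = E_s/2 = 0, [ss,t] = F_s - E_t/2 = 0, [st,s] = E_t/2 = 0, [st,t] = G_s/2 = 0, [tt,s] = F_t - G_s/2 = 0, [tt,t] = G_t/2 = -2727/512
Gamma^s_ij = (G*[ij,s] - F*[ij,t])/(EG - F^2), Gamma^t_ij = (E*[ij,t] - F*[ij,s])/(EG - F^2)
Gamma_sss = 0, Gamma_sst = 0, Gamma_stt = 0, Gamma_tss = 0, Gamma_tst = 0, Gamma_ttt = -21816/14297
d^2s/dtau^2 = -(Gamma_sss*(-3/2)^2 + 2*Gamma_sst*(-3/2)*(5/8) + Gamma_stt*(5/8)^2) = 0
d^2t/dtau^2 = -(Gamma_tss*(-3/2)^2 + 2*Gamma_tst*(-3/2)*(5/8) + Gamma_ttt*(5/8)^2) = 68175/114376

Answer: Gamma_sss = 0, Gamma_sst = 0, Gamma_stt = 0, Gamma_tss = 0, Gamma_tst = 0, Gamma_ttt = -21816/14297; accelerations (d^2s/dtau^2, d^2t/dtau^2) = (0, 68175/114376)


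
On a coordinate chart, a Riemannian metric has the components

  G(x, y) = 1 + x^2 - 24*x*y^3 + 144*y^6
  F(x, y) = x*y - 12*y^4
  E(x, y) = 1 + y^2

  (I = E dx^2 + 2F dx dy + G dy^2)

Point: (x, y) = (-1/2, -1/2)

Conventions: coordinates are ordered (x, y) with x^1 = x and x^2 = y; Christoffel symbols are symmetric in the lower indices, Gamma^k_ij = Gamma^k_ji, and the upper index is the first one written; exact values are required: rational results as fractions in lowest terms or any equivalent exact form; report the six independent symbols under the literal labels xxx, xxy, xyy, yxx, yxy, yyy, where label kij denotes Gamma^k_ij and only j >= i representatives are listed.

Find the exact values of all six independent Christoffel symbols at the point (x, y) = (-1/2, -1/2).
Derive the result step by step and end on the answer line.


E = 5/4, F = -1/2, G = 2 at the point
E_x = 0, E_y = -1, F_x = -1/2, F_y = 11/2, G_x = 2, G_y = -18
EG - F^2 = 9/4;  g^inv = (4/9) * [[2, 1/2], [1/2, 5/4]]
first-kind symbols [ij,l] = (1/2)(d_i g_jl + d_j g_il - d_l g_ij): [xx,x] = E_x/2 = 0, [xx,y] = F_x - E_y/2 = 0, [xy,x] = E_y/2 = -1/2, [xy,y] = G_x/2 = 1, [yy,x] = F_y - G_x/2 = 9/2, [yy,y] = G_y/2 = -9
Gamma^x_ij = (G*[ij,x] - F*[ij,y])/(EG - F^2), Gamma^y_ij = (E*[ij,y] - F*[ij,x])/(EG - F^2)

Answer: Gamma_xxx = 0, Gamma_xxy = -2/9, Gamma_xyy = 2, Gamma_yxx = 0, Gamma_yxy = 4/9, Gamma_yyy = -4


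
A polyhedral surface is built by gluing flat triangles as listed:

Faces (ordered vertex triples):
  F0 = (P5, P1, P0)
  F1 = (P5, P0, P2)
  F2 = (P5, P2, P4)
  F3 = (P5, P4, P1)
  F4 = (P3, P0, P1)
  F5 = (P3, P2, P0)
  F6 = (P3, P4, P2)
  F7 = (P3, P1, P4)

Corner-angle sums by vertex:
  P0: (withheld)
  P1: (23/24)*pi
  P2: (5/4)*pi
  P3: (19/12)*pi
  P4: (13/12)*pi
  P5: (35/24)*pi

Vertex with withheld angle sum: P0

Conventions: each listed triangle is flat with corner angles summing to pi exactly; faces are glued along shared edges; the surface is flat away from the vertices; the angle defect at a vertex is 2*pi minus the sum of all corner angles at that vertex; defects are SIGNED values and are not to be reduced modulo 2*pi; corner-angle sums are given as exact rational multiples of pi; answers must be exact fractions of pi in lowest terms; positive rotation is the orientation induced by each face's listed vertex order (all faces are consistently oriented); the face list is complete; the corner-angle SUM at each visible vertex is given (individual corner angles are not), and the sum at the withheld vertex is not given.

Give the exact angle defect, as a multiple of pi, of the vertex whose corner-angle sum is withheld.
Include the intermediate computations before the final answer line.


V = 6, E = 12, F = 8; chi = V - E + F = 2
Gauss-Bonnet: total defect = 2*pi*chi = 4*pi; visible defects sum to (11/3)*pi

Answer: defect(P0) = pi/3


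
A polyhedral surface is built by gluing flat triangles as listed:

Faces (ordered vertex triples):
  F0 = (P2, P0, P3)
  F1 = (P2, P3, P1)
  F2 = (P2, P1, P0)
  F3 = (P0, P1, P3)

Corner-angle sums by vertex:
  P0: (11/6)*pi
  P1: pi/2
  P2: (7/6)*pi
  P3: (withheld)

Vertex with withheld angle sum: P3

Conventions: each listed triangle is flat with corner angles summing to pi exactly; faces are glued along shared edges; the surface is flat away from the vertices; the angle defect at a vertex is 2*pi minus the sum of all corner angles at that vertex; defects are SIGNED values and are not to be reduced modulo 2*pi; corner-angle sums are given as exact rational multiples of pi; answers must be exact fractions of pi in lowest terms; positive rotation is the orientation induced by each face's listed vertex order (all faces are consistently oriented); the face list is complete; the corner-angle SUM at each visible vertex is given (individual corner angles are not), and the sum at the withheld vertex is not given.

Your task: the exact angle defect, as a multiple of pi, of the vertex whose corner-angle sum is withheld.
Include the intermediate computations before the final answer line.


V = 4, E = 6, F = 4; chi = V - E + F = 2
Gauss-Bonnet: total defect = 2*pi*chi = 4*pi; visible defects sum to (5/2)*pi

Answer: defect(P3) = (3/2)*pi


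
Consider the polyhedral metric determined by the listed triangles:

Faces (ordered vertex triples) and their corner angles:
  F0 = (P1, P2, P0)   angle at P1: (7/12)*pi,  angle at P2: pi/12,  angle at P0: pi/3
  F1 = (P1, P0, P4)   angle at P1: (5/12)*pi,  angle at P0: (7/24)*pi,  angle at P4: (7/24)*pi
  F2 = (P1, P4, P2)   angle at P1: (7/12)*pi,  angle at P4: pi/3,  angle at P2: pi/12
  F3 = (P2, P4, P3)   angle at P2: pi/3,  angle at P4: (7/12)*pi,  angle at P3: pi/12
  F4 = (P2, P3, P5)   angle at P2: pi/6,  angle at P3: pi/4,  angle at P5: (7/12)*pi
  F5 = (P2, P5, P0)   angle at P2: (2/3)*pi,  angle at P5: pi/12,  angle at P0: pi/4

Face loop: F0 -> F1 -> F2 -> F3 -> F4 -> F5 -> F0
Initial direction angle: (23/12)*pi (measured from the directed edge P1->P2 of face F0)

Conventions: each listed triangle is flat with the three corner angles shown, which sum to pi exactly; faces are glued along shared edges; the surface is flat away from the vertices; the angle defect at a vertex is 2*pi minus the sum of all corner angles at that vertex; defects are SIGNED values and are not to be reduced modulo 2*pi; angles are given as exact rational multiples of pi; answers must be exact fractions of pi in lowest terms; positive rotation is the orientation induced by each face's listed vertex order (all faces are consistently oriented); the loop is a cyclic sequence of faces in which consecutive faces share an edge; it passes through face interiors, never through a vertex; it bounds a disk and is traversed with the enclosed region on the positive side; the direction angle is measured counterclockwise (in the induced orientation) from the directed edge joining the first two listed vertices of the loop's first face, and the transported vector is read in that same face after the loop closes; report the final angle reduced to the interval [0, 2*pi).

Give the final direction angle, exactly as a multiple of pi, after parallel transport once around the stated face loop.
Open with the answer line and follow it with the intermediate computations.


Answer: final direction angle = pi

enclosed vertex P1: corner angles sum to (19/12)*pi, defect = 2*pi - (19/12)*pi = (5/12)*pi
enclosed vertex P2: corner angles sum to (4/3)*pi, defect = 2*pi - (4/3)*pi = (2/3)*pi
by Gauss-Bonnet the loop rotates the vector by the enclosed defect sum (positive orientation, mod 2*pi)
final angle = (23/12)*pi + (13/12)*pi = pi (mod 2*pi)


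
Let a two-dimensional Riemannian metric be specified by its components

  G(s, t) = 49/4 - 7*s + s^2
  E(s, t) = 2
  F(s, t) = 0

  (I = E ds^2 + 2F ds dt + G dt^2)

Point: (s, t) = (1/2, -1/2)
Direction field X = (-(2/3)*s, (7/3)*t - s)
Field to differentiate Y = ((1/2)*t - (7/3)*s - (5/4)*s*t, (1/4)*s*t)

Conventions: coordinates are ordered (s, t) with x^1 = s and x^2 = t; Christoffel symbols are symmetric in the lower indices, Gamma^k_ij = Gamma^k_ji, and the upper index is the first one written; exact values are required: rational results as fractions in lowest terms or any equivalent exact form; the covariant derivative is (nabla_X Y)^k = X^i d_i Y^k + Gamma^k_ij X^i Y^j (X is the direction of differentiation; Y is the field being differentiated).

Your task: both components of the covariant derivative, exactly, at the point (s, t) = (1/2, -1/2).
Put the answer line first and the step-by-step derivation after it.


Answer: (nabla_X Y)^s = 269/288, (nabla_X Y)^t = -85/108

E = 2, F = 0, G = 9 at the point
E_s = 0, E_t = 0, F_s = 0, F_t = 0, G_s = -6, G_t = 0
EG - F^2 = 18;  g^inv = (1/18) * [[9, 0], [0, 2]]
first-kind symbols [ij,l] = (1/2)(d_i g_jl + d_j g_il - d_l g_ij): [ss,s] = E_s/2 = 0, [ss,t] = F_s - E_t/2 = 0, [st,s] = E_t/2 = 0, [st,t] = G_s/2 = -3, [tt,s] = F_t - G_s/2 = 3, [tt,t] = G_t/2 = 0
Gamma^s_ij = (G*[ij,s] - F*[ij,t])/(EG - F^2), Gamma^t_ij = (E*[ij,t] - F*[ij,s])/(EG - F^2)
Gamma_sss = 0, Gamma_sst = 0, Gamma_stt = 3/2, Gamma_tss = 0, Gamma_tst = -1/3, Gamma_ttt = 0
X = (-1/3, -5/3), Y = (-53/48, -1/16) at the point


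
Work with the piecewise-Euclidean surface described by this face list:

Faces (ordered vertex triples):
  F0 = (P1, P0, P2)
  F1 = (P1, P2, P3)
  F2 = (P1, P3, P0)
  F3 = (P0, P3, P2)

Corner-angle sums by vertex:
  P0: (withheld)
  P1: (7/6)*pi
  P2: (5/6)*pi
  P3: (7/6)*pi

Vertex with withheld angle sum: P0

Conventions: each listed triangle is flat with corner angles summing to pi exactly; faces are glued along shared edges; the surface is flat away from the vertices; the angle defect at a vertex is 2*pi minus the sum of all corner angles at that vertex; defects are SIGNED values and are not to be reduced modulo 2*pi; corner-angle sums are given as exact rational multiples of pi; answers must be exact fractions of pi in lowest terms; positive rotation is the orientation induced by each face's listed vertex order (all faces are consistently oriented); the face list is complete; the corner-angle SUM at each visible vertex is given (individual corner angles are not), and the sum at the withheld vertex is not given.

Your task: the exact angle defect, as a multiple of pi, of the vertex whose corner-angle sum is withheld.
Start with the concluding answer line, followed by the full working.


Answer: defect(P0) = (7/6)*pi

V = 4, E = 6, F = 4; chi = V - E + F = 2
Gauss-Bonnet: total defect = 2*pi*chi = 4*pi; visible defects sum to (17/6)*pi


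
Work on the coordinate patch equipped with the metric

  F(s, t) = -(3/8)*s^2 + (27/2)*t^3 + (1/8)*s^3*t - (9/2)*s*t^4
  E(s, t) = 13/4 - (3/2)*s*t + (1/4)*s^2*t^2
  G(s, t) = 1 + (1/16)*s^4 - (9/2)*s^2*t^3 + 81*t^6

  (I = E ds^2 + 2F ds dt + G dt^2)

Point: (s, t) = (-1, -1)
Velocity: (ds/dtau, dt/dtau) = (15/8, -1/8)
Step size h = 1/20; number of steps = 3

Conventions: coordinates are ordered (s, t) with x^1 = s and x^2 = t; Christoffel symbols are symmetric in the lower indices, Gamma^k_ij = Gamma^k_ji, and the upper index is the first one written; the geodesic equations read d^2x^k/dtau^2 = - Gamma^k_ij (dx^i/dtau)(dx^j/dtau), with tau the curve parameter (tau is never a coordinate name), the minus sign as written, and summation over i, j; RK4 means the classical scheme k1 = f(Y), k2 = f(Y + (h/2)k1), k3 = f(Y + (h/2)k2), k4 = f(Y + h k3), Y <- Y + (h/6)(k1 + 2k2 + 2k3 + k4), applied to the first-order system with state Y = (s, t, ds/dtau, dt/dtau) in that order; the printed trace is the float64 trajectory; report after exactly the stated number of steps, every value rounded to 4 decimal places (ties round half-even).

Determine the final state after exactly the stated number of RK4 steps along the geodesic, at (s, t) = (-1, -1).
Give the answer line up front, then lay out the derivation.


Answer: s = -0.7190, t = -1.0165, ds/dtau = 1.8716, dt/dtau = -0.0951

f(Y) = (ds/dtau, dt/dtau, -Gamma^s_ij Y'^i Y'^j, -Gamma^t_ij Y'^i Y'^j) with the Gammas evaluated at the stage position; h = 0.050000; intermediate values shown to 6 dp
step 0: s = -1.0000, t = -1.0000, ds/dtau = 1.8750, dt/dtau = -0.1250
step 1:
  k1: at (s, t) = (-1.000000, -1.000000), (ds/dtau, dt/dtau) = (1.875000, -0.125000); Gamma_sss = 0.005710, Gamma_sst = 0.005710, Gamma_stt = 0.308351, Gamma_tss = -0.052819, Gamma_tst = -0.052819, Gamma_ttt = -2.852248; k1 = (1.875000, -0.125000, -0.022216, 0.205501)
  k2: at (s, t) = (-0.953125, -1.003125), (ds/dtau, dt/dtau) = (1.874445, -0.119862); Gamma_sss = 0.005775, Gamma_sst = 0.005487, Gamma_stt = 0.312838, Gamma_tss = -0.052623, Gamma_tst = -0.050000, Gamma_ttt = -2.850505; k2 = (1.874445, -0.119862, -0.022320, 0.203378)
  k3: at (s, t) = (-0.953139, -1.002997), (ds/dtau, dt/dtau) = (1.874442, -0.119916); Gamma_sss = 0.005779, Gamma_sst = 0.005492, Gamma_stt = 0.313003, Gamma_tss = -0.052635, Gamma_tst = -0.050018, Gamma_ttt = -2.850788; k3 = (1.874442, -0.119916, -0.022337, 0.203441)
  k4: at (s, t) = (-0.906278, -1.005996), (ds/dtau, dt/dtau) = (1.873883, -0.114828); Gamma_sss = 0.005845, Gamma_sst = 0.005266, Gamma_stt = 0.317528, Gamma_tss = -0.052443, Gamma_tst = -0.047245, Gamma_ttt = -2.848905; k4 = (1.873883, -0.114828, -0.022445, 0.201383)
  Y <- Y + (h/6)(k1 + 2k2 + 2k3 + k4): s = -0.9063, t = -1.0060, ds/dtau = 1.8739, dt/dtau = -0.1148
step 2:
  k1: at (s, t) = (-0.906278, -1.005995), (ds/dtau, dt/dtau) = (1.873884, -0.114829); Gamma_sss = 0.005845, Gamma_sst = 0.005266, Gamma_stt = 0.317530, Gamma_tss = -0.052443, Gamma_tst = -0.047245, Gamma_ttt = -2.848907; k1 = (1.873884, -0.114829, -0.022446, 0.201384)
  k2: at (s, t) = (-0.859431, -1.008866), (ds/dtau, dt/dtau) = (1.873322, -0.109794); Gamma_sss = 0.005912, Gamma_sst = 0.005037, Gamma_stt = 0.322098, Gamma_tss = -0.052257, Gamma_tst = -0.044517, Gamma_ttt = -2.846901; k2 = (1.873322, -0.109794, -0.022559, 0.199394)
  k3: at (s, t) = (-0.859445, -1.008740), (ds/dtau, dt/dtau) = (1.873320, -0.109844); Gamma_sss = 0.005916, Gamma_sst = 0.005041, Gamma_stt = 0.322262, Gamma_tss = -0.052269, Gamma_tst = -0.044533, Gamma_ttt = -2.847182; k3 = (1.873320, -0.109844, -0.022576, 0.199454)
  k4: at (s, t) = (-0.812612, -1.011487), (ds/dtau, dt/dtau) = (1.872755, -0.104856); Gamma_sss = 0.005984, Gamma_sst = 0.004808, Gamma_stt = 0.326870, Gamma_tss = -0.052088, Gamma_tst = -0.041847, Gamma_ttt = -2.845055; k4 = (1.872755, -0.104856, -0.022694, 0.197529)
  Y <- Y + (h/6)(k1 + 2k2 + 2k3 + k4): s = -0.8126, t = -1.0115, ds/dtau = 1.8728, dt/dtau = -0.1049
step 3:
  k1: at (s, t) = (-0.812612, -1.011486), (ds/dtau, dt/dtau) = (1.872755, -0.104857); Gamma_sss = 0.005984, Gamma_sst = 0.004808, Gamma_stt = 0.326871, Gamma_tss = -0.052088, Gamma_tst = -0.041847, Gamma_ttt = -2.845057; k1 = (1.872755, -0.104857, -0.022694, 0.197530)
  k2: at (s, t) = (-0.765793, -1.014108), (ds/dtau, dt/dtau) = (1.872188, -0.099919); Gamma_sss = 0.006054, Gamma_sst = 0.004572, Gamma_stt = 0.331522, Gamma_tss = -0.051913, Gamma_tst = -0.039201, Gamma_ttt = -2.842826; k2 = (1.872188, -0.099919, -0.022819, 0.195674)
  k3: at (s, t) = (-0.765807, -1.013984), (ds/dtau, dt/dtau) = (1.872185, -0.099965); Gamma_sss = 0.006058, Gamma_sst = 0.004575, Gamma_stt = 0.331686, Gamma_tss = -0.051924, Gamma_tst = -0.039215, Gamma_ttt = -2.843103; k3 = (1.872185, -0.099965, -0.022835, 0.195730)
  k4: at (s, t) = (-0.719003, -1.016484), (ds/dtau, dt/dtau) = (1.871613, -0.095071); Gamma_sss = 0.006128, Gamma_sst = 0.004335, Gamma_stt = 0.336376, Gamma_tss = -0.051754, Gamma_tst = -0.036608, Gamma_ttt = -2.840767; k4 = (1.871613, -0.095071, -0.022964, 0.193938)
  Y <- Y + (h/6)(k1 + 2k2 + 2k3 + k4): s = -0.7190, t = -1.0165, ds/dtau = 1.8716, dt/dtau = -0.0951
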